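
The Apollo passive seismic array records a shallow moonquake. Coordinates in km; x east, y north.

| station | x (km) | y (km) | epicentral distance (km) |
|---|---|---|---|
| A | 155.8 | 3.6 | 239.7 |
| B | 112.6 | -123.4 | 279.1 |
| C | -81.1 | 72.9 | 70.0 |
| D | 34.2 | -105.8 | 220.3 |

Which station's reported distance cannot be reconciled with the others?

Solve using three stations at a time. Using A, B, D (subtract circle equations pairwise → linear system) gives (x, y) ≈ (-68.1, 89.4).
Distances from that point to each station vs reported:
  A: calculated 239.8 vs reported 239.7 → residual 0.1 km
  B: calculated 279.1 vs reported 279.1 → residual 0.0 km
  C: calculated 21.0 vs reported 70.0 → residual 49.0 km
  D: calculated 220.4 vs reported 220.3 → residual 0.1 km
A, B, D are mutually consistent (residuals ≈ 0); C is off by 49.0 km.

C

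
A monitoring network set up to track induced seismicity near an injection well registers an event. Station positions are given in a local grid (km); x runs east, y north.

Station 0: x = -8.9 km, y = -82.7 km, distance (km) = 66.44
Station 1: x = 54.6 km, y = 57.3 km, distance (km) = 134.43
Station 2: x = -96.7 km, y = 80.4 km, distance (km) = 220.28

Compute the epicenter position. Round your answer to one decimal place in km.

(57.3, -77.1)

Circle about each station: (x + 8.9)² + (y + 82.7)² = 66.44²; (x − 54.6)² + (y − 57.3)² = 134.43²; (x + 96.7)² + (y − 80.4)² = 220.28².
Subtracting pairs of circle equations eliminates x²+y² and gives linear equations (the radical axes):
127.0 x + 280.0 y = -14311.20
-175.6 x + 326.2 y = -35212.45
Solving the 2×2 system: x ≈ 57.3, y ≈ -77.1 km.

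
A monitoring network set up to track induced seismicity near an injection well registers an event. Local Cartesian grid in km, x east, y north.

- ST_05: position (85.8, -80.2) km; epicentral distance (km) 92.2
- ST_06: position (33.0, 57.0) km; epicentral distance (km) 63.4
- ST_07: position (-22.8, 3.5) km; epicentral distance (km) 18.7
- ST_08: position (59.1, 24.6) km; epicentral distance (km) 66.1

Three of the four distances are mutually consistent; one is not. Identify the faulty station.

ST_05

Solve using three stations at a time. Using ST_06, ST_07, ST_08 (subtract circle equations pairwise → linear system) gives (x, y) ≈ (-4.2, 5.7).
Distances from that point to each station vs reported:
  ST_05: calculated 124.4 vs reported 92.2 → residual 32.2 km
  ST_06: calculated 63.4 vs reported 63.4 → residual 0.0 km
  ST_07: calculated 18.7 vs reported 18.7 → residual 0.0 km
  ST_08: calculated 66.1 vs reported 66.1 → residual 0.0 km
ST_06, ST_07, ST_08 are mutually consistent (residuals ≈ 0); ST_05 is off by 32.2 km.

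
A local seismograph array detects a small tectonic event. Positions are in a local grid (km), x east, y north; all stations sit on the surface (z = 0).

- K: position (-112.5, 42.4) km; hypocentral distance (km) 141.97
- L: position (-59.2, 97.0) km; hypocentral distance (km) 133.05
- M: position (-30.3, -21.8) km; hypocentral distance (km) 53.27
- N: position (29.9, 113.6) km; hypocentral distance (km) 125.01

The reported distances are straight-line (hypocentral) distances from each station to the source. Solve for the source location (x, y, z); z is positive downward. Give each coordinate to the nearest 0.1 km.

x ≈ 18.4 km, y ≈ -9.6 km, depth ≈ 17.8 km

Each station gives a sphere (x−x_i)² + (y−y_i)² + z² = d_i² (stations at z=0).
Subtracting the K sphere from L and M: z² cancels, leaving linear equations in x and y:
106.6 x + 109.2 y = 912.81
164.4 x − 128.4 y = 4257.11
Solving: x ≈ 18.397, y ≈ -9.600 km (keep extra digits for the depth step; rounded: 18.4, -9.6).
Then from the K sphere: z² = 141.97² − (x + 112.5)² − (y − 42.4)² with x = 18.397, y = -9.600, so z ≈ 17.817 ≈ 17.8 km.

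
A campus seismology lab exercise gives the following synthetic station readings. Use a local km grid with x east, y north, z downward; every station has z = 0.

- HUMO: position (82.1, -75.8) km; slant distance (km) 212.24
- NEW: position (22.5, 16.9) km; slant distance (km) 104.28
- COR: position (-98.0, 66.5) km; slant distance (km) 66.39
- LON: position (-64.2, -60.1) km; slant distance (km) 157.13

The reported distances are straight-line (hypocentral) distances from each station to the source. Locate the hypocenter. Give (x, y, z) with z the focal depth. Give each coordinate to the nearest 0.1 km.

Each station gives a sphere (x−x_i)² + (y−y_i)² + z² = d_i² (stations at z=0).
Subtracting the HUMO sphere from NEW and COR: z² cancels, leaving linear equations in x and y:
-119.2 x + 185.4 y = 22477.31
-360.2 x + 284.6 y = 42178.39
Solving: x ≈ -43.304, y ≈ 93.395 km (keep extra digits for the depth step; rounded: -43.3, 93.4).
Then from the HUMO sphere: z² = 212.24² − (x − 82.1)² − (y + 75.8)² with x = -43.304, y = 93.395, so z ≈ 26.319 ≈ 26.3 km.

x ≈ -43.3 km, y ≈ 93.4 km, depth ≈ 26.3 km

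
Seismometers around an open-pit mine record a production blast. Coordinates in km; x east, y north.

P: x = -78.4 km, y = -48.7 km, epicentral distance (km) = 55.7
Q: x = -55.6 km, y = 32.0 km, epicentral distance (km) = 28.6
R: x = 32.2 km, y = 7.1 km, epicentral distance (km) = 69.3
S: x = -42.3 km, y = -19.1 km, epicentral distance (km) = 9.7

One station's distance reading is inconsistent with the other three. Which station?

Q

Solve using three stations at a time. Using P, R, S (subtract circle equations pairwise → linear system) gives (x, y) ≈ (-33.0, -16.5).
Distances from that point to each station vs reported:
  P: calculated 55.7 vs reported 55.7 → residual 0.0 km
  Q: calculated 53.5 vs reported 28.6 → residual 24.9 km
  R: calculated 69.3 vs reported 69.3 → residual 0.0 km
  S: calculated 9.7 vs reported 9.7 → residual 0.0 km
P, R, S are mutually consistent (residuals ≈ 0); Q is off by 24.9 km.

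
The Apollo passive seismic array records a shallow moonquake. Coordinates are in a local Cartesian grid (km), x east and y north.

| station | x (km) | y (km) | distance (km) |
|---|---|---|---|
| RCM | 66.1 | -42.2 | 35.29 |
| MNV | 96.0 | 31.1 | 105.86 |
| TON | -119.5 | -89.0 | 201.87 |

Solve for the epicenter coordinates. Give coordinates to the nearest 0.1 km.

(81.8, -73.8)

Circle about each station: (x − 66.1)² + (y + 42.2)² = 35.29²; (x − 96.0)² + (y − 31.1)² = 105.86²; (x + 119.5)² + (y + 89.0)² = 201.87².
Subtracting the RCM equation from the MNV and TON equations removes the quadratic terms:
59.8 x + 146.6 y = -5927.80
-371.2 x − 93.6 y = -23454.91
Solving the 2×2 system: x ≈ 81.8, y ≈ -73.8 km.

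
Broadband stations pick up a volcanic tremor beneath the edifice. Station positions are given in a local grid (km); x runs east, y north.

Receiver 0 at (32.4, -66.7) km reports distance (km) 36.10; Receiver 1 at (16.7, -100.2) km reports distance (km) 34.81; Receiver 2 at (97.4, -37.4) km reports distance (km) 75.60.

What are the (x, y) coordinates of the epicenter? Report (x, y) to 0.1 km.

x ≈ 51.4 km, y ≈ -97.4 km

Circle about each station: (x − 32.4)² + (y + 66.7)² = 36.10²; (x − 16.7)² + (y + 100.2)² = 34.81²; (x − 97.4)² + (y + 37.4)² = 75.60².
Subtracting the Receiver 0 equation from the Receiver 1 and Receiver 2 equations removes the quadratic terms:
-31.4 x − 67.0 y = 4911.75
130.0 x + 58.6 y = 974.72
Solving the 2×2 system: x ≈ 51.4, y ≈ -97.4 km.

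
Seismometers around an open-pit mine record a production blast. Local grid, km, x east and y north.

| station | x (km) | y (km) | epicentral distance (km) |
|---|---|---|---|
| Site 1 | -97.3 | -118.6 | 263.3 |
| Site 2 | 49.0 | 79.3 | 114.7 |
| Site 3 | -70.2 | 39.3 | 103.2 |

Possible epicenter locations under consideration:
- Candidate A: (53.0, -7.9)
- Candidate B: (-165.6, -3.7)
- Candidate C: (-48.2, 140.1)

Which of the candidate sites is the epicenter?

For each candidate, compare |candidate − station| to the reported distance:
Candidate A: residuals Site 1 76.6, Site 2 27.4, Site 3 28.7 → max 76.6 km
Candidate B: residuals Site 1 129.6, Site 2 115.4, Site 3 1.4 → max 129.6 km
Candidate C: residuals Site 1 0.0, Site 2 0.1, Site 3 0.0 → max 0.1 km
Only Candidate C has all residuals ≈ 0.

Candidate C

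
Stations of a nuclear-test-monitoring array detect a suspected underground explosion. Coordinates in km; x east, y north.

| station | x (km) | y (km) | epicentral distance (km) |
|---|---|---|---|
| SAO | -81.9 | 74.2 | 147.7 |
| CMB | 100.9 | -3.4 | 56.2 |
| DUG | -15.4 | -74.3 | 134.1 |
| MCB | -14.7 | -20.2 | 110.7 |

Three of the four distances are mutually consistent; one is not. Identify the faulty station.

MCB

Solve using three stations at a time. Using SAO, CMB, DUG (subtract circle equations pairwise → linear system) gives (x, y) ≈ (60.8, 36.1).
Distances from that point to each station vs reported:
  SAO: calculated 147.7 vs reported 147.7 → residual 0.0 km
  CMB: calculated 56.3 vs reported 56.2 → residual 0.1 km
  DUG: calculated 134.1 vs reported 134.1 → residual 0.0 km
  MCB: calculated 94.2 vs reported 110.7 → residual 16.5 km
SAO, CMB, DUG are mutually consistent (residuals ≈ 0); MCB is off by 16.5 km.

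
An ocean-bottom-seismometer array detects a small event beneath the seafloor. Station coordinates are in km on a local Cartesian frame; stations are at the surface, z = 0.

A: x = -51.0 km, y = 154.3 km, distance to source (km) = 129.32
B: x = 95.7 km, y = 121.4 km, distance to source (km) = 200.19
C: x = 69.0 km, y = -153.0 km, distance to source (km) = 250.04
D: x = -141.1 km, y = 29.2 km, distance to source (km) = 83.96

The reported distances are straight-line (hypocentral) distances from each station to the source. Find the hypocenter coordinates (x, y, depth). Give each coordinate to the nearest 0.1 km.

(-79.0, 40.8, 55.3)

Each station gives a sphere (x−x_i)² + (y−y_i)² + z² = d_i² (stations at z=0).
Subtracting the A sphere from B and C: z² cancels, leaving linear equations in x and y:
293.4 x − 65.8 y = -25865.41
240.0 x − 614.6 y = -44035.83
Solving: x ≈ -79.008, y ≈ 40.797 km (keep extra digits for the depth step; rounded: -79.0, 40.8).
Then from the A sphere: z² = 129.32² − (x + 51.0)² − (y − 154.3)² with x = -79.008, y = 40.797, so z ≈ 55.284 ≈ 55.3 km.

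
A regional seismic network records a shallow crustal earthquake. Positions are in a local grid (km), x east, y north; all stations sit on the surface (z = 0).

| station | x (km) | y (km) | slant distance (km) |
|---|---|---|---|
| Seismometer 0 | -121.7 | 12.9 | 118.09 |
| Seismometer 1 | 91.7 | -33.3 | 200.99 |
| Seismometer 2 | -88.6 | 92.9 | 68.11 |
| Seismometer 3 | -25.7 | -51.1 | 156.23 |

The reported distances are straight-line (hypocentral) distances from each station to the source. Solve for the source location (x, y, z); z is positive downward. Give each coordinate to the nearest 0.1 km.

(-55.2, 90.4, 59.3)

Each station gives a sphere (x−x_i)² + (y−y_i)² + z² = d_i² (stations at z=0).
Subtracting the Seismometer 0 sphere from Seismometer 1 and Seismometer 2: z² cancels, leaving linear equations in x and y:
426.8 x − 92.4 y = -31911.25
66.2 x + 160.0 y = 10809.35
Solving: x ≈ -55.198, y ≈ 90.397 km (keep extra digits for the depth step; rounded: -55.2, 90.4).
Then from the Seismometer 0 sphere: z² = 118.09² − (x + 121.7)² − (y − 12.9)² with x = -55.198, y = 90.397, so z ≈ 59.304 ≈ 59.3 km.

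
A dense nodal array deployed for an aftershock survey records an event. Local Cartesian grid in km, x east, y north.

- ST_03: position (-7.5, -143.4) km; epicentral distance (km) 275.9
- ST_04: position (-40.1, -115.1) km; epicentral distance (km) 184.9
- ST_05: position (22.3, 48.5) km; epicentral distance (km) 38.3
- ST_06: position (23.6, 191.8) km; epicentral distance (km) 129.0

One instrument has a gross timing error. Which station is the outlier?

Solve using three stations at a time. Using ST_04, ST_05, ST_06 (subtract circle equations pairwise → linear system) gives (x, y) ≈ (-11.0, 67.5).
Distances from that point to each station vs reported:
  ST_03: calculated 210.9 vs reported 275.9 → residual 65.0 km
  ST_04: calculated 184.9 vs reported 184.9 → residual 0.0 km
  ST_05: calculated 38.4 vs reported 38.3 → residual 0.1 km
  ST_06: calculated 129.0 vs reported 129.0 → residual 0.0 km
ST_04, ST_05, ST_06 are mutually consistent (residuals ≈ 0); ST_03 is off by 65.0 km.

ST_03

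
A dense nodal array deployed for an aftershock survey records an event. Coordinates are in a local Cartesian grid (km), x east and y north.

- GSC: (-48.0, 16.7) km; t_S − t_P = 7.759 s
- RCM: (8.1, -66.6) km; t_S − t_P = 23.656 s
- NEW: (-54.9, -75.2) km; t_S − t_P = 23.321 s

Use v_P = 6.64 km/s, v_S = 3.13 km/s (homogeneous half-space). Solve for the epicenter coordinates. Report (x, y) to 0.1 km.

Distance from S−P lag: d = Δt · v_P v_S / (v_P − v_S) = Δt · (6.64·3.13)/(6.64−3.13) ≈ 5.9211·Δt.
So d_GSC = 45.94, d_RCM = 140.07, d_NEW = 138.09 km.
Circle about each station: (x + 48.0)² + (y − 16.7)² = 45.94²; (x − 8.1)² + (y + 66.6)² = 140.07²; (x + 54.9)² + (y + 75.2)² = 138.09².
Subtracting pairs of circle equations eliminates x²+y² and gives linear equations (the radical axes):
112.2 x − 166.6 y = -15590.84
-13.8 x − 183.8 y = -10872.20
Solving the 2×2 system: x ≈ -46.0, y ≈ 62.6 km.

-46.0 km east, 62.6 km north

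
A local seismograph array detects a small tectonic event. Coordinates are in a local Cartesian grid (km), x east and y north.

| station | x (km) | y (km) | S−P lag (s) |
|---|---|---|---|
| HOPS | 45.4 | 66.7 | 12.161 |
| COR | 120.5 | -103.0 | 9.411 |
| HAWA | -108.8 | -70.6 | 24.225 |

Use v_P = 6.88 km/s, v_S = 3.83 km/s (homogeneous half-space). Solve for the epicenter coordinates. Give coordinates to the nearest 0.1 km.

Distance from S−P lag: d = Δt · v_P v_S / (v_P − v_S) = Δt · (6.88·3.83)/(6.88−3.83) ≈ 8.6395·Δt.
So d_HOPS = 105.06, d_COR = 81.31, d_HAWA = 209.29 km.
Circle about each station: (x − 45.4)² + (y − 66.7)² = 105.06²; (x − 120.5)² + (y + 103.0)² = 81.31²; (x + 108.8)² + (y + 70.6)² = 209.29².
Subtracting pairs of circle equations eliminates x²+y² and gives linear equations (the radical axes):
150.2 x − 339.4 y = 23045.49
-308.4 x − 274.6 y = -22452.95
Solving the 2×2 system: x ≈ 95.6, y ≈ -25.6 km.
Check against HOPS (with the unrounded x, y): √((x − 45.4)²+(y − 66.7)²) = 105.06 ≈ 105.06 km. ✓

x ≈ 95.6 km, y ≈ -25.6 km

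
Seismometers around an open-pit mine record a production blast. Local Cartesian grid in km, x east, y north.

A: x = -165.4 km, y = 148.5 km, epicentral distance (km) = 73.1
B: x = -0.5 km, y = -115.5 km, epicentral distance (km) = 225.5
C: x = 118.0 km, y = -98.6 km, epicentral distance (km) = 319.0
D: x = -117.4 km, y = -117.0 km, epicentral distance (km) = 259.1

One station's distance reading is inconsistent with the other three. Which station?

B

Solve using three stations at a time. Using A, C, D (subtract circle equations pairwise → linear system) gives (x, y) ≈ (-92.7, 140.9).
Distances from that point to each station vs reported:
  A: calculated 73.1 vs reported 73.1 → residual 0.0 km
  B: calculated 272.5 vs reported 225.5 → residual 47.0 km
  C: calculated 319.0 vs reported 319.0 → residual 0.0 km
  D: calculated 259.1 vs reported 259.1 → residual 0.0 km
A, C, D are mutually consistent (residuals ≈ 0); B is off by 47.0 km.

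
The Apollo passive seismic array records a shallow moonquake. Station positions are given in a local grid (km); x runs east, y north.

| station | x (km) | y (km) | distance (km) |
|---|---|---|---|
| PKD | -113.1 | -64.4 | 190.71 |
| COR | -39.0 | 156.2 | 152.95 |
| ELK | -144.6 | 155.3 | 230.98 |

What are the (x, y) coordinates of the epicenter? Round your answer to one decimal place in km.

x ≈ 51.1 km, y ≈ 32.6 km

Circle about each station: (x + 113.1)² + (y + 64.4)² = 190.71²; (x + 39.0)² + (y − 156.2)² = 152.95²; (x + 144.6)² + (y − 155.3)² = 230.98².
Subtracting pairs of circle equations eliminates x²+y² and gives linear equations (the radical axes):
148.2 x + 441.2 y = 21957.07
-63.0 x + 439.4 y = 11106.82
Solving the 2×2 system: x ≈ 51.1, y ≈ 32.6 km.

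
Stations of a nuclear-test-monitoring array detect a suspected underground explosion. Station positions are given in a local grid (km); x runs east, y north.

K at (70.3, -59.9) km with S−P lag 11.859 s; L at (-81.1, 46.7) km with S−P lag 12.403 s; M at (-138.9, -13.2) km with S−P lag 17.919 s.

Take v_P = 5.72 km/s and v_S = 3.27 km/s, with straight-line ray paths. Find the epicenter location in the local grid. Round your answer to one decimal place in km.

Distance from S−P lag: d = Δt · v_P v_S / (v_P − v_S) = Δt · (5.72·3.27)/(5.72−3.27) ≈ 7.6344·Δt.
So d_K = 90.54, d_L = 94.69, d_M = 136.80 km.
Circle about each station: (x − 70.3)² + (y + 59.9)² = 90.54²; (x + 81.1)² + (y − 46.7)² = 94.69²; (x + 138.9)² + (y + 13.2)² = 136.80².
Subtracting pairs of circle equations eliminates x²+y² and gives linear equations (the radical axes):
-302.8 x + 213.2 y = -540.70
-418.4 x + 93.4 y = 420.60
Solving the 2×2 system: x ≈ -2.3, y ≈ -5.8 km.

(-2.3, -5.8)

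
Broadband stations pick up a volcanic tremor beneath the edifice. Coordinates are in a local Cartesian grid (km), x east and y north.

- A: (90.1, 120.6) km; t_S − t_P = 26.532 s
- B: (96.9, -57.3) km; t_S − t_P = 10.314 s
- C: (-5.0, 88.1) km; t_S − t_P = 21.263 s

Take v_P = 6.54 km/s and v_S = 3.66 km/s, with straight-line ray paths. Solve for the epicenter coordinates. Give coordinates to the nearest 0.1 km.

x ≈ 16.6 km, y ≈ -87.3 km

Distance from S−P lag: d = Δt · v_P v_S / (v_P − v_S) = Δt · (6.54·3.66)/(6.54−3.66) ≈ 8.3113·Δt.
So d_A = 220.51, d_B = 85.72, d_C = 176.72 km.
Circle about each station: (x − 90.1)² + (y − 120.6)² = 220.51²; (x − 96.9)² + (y + 57.3)² = 85.72²; (x + 5.0)² + (y − 88.1)² = 176.72².
Subtracting pairs of circle equations eliminates x²+y² and gives linear equations (the radical axes):
13.6 x − 355.8 y = 31287.27
-190.2 x − 65.0 y = 2518.94
Solving the 2×2 system: x ≈ 16.6, y ≈ -87.3 km.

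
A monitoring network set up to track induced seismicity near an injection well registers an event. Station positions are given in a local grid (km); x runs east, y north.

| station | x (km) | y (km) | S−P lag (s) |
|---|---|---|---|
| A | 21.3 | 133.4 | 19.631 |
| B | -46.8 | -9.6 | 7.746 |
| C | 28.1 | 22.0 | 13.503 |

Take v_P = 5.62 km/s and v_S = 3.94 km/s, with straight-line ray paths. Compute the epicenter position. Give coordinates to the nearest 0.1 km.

Distance from S−P lag: d = Δt · v_P v_S / (v_P − v_S) = Δt · (5.62·3.94)/(5.62−3.94) ≈ 13.1802·Δt.
So d_A = 258.74, d_B = 102.09, d_C = 177.97 km.
Circle about each station: (x − 21.3)² + (y − 133.4)² = 258.74²; (x + 46.8)² + (y + 9.6)² = 102.09²; (x − 28.1)² + (y − 22.0)² = 177.97².
Subtracting pairs of circle equations eliminates x²+y² and gives linear equations (the radical axes):
-136.2 x − 286.0 y = 40557.17
13.6 x − 222.8 y = 18297.43
Solving the 2×2 system: x ≈ -111.1, y ≈ -88.9 km.

x ≈ -111.1 km, y ≈ -88.9 km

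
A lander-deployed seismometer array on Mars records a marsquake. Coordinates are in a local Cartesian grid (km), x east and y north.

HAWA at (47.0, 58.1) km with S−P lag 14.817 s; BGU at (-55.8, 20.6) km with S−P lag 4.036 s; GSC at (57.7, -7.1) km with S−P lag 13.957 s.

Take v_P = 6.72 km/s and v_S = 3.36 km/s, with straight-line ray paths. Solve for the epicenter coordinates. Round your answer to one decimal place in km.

-35.6 km east, 2.5 km north

Distance from S−P lag: d = Δt · v_P v_S / (v_P − v_S) = Δt · (6.72·3.36)/(6.72−3.36) ≈ 6.7200·Δt.
So d_HAWA = 99.57, d_BGU = 27.12, d_GSC = 93.79 km.
Circle about each station: (x − 47.0)² + (y − 58.1)² = 99.57²; (x + 55.8)² + (y − 20.6)² = 27.12²; (x − 57.7)² + (y + 7.1)² = 93.79².
Subtracting the HAWA equation from the BGU and GSC equations removes the quadratic terms:
-205.6 x − 75.0 y = 7132.08
21.4 x − 130.4 y = -1087.29
Solving the 2×2 system: x ≈ -35.6, y ≈ 2.5 km.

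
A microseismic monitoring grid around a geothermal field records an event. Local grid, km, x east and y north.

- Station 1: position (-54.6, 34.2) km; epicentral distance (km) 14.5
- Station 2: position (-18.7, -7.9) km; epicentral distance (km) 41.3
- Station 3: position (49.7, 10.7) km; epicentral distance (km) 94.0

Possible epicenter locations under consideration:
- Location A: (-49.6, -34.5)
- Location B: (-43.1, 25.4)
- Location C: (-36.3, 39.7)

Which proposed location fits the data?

Location B

For each candidate, compare |candidate − station| to the reported distance:
Location A: residuals Station 1 54.4, Station 2 0.5, Station 3 15.1 → max 54.4 km
Location B: residuals Station 1 0.0, Station 2 0.0, Station 3 0.0 → max 0.0 km
Location C: residuals Station 1 4.6, Station 2 9.4, Station 3 3.2 → max 9.4 km
Only Location B has all residuals ≈ 0.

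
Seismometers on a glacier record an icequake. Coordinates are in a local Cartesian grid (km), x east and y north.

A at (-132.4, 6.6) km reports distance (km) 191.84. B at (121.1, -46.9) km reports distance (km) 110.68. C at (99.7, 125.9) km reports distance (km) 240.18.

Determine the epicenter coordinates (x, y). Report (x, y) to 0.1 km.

x ≈ 25.4 km, y ≈ -102.5 km

Circle about each station: (x + 132.4)² + (y − 6.6)² = 191.84²; (x − 121.1)² + (y + 46.9)² = 110.68²; (x − 99.7)² + (y − 125.9)² = 240.18².
Subtracting pairs of circle equations eliminates x²+y² and gives linear equations (the radical axes):
507.0 x − 107.0 y = 23844.02
464.2 x + 238.6 y = -12666.27
Solving the 2×2 system: x ≈ 25.4, y ≈ -102.5 km.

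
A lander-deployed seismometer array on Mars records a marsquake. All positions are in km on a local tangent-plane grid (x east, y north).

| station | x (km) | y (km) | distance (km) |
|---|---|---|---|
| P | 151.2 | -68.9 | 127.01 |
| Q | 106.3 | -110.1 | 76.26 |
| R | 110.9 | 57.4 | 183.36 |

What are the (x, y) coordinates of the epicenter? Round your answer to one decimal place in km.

Circle about each station: (x − 151.2)² + (y + 68.9)² = 127.01²; (x − 106.3)² + (y + 110.1)² = 76.26²; (x − 110.9)² + (y − 57.4)² = 183.36².
Subtracting the P equation from the Q and R equations removes the quadratic terms:
-89.8 x − 82.4 y = 6129.00
-80.6 x + 252.6 y = -29504.43
Solving the 2×2 system: x ≈ 30.1, y ≈ -107.2 km.
Check against P (with the unrounded x, y): √((x − 151.2)²+(y + 68.9)²) = 127.00 ≈ 127.01 km. ✓

30.1 km east, -107.2 km north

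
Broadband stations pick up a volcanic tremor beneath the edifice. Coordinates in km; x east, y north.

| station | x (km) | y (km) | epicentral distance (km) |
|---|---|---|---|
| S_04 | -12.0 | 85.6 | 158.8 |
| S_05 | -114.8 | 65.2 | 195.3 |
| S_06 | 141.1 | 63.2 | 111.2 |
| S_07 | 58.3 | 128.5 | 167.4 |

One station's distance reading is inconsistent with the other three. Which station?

Solve using three stations at a time. Using S_04, S_06, S_07 (subtract circle equations pairwise → linear system) gives (x, y) ≈ (90.4, -35.8).
Distances from that point to each station vs reported:
  S_04: calculated 158.8 vs reported 158.8 → residual 0.0 km
  S_05: calculated 228.7 vs reported 195.3 → residual 33.4 km
  S_06: calculated 111.3 vs reported 111.2 → residual 0.1 km
  S_07: calculated 167.4 vs reported 167.4 → residual 0.0 km
S_04, S_06, S_07 are mutually consistent (residuals ≈ 0); S_05 is off by 33.4 km.

S_05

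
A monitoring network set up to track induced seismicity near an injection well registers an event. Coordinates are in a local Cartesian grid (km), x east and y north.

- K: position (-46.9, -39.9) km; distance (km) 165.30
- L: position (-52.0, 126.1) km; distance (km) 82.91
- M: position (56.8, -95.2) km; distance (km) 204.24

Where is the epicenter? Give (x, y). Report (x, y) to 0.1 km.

Circle about each station: (x + 46.9)² + (y + 39.9)² = 165.30²; (x + 52.0)² + (y − 126.1)² = 82.91²; (x − 56.8)² + (y + 95.2)² = 204.24².
Subtracting the K equation from the L and M equations removes the quadratic terms:
-10.2 x + 332.0 y = 35263.61
207.4 x − 110.6 y = -5892.23
Solving the 2×2 system: x ≈ 28.7, y ≈ 107.1 km.
Check against K (with the unrounded x, y): √((x + 46.9)²+(y + 39.9)²) = 165.30 ≈ 165.30 km. ✓

28.7 km east, 107.1 km north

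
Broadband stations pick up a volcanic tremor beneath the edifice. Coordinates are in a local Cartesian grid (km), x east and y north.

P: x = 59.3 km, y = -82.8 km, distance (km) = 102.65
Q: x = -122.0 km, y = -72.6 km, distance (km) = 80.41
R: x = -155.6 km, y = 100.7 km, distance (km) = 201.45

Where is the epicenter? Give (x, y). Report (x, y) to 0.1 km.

-41.9 km east, -65.6 km north

Circle about each station: (x − 59.3)² + (y + 82.8)² = 102.65²; (x + 122.0)² + (y + 72.6)² = 80.41²; (x + 155.6)² + (y − 100.7)² = 201.45².
Subtracting pairs of circle equations eliminates x²+y² and gives linear equations (the radical axes):
-362.6 x + 20.4 y = 13853.68
-429.8 x + 367.0 y = -6065.56
Solving the 2×2 system: x ≈ -41.9, y ≈ -65.6 km.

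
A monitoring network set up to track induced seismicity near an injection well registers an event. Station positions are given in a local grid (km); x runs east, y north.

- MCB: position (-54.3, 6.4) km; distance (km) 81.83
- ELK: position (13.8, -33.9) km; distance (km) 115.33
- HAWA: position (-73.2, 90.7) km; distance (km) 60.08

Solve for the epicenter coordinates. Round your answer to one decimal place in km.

-14.5 km east, 77.9 km north

Circle about each station: (x + 54.3)² + (y − 6.4)² = 81.83²; (x − 13.8)² + (y + 33.9)² = 115.33²; (x + 73.2)² + (y − 90.7)² = 60.08².
Subtracting the MCB equation from the ELK and HAWA equations removes the quadratic terms:
136.2 x − 80.6 y = -8254.66
-37.8 x + 168.6 y = 13681.82
Solving the 2×2 system: x ≈ -14.5, y ≈ 77.9 km.
Check against MCB (with the unrounded x, y): √((x + 54.3)²+(y − 6.4)²) = 81.82 ≈ 81.83 km. ✓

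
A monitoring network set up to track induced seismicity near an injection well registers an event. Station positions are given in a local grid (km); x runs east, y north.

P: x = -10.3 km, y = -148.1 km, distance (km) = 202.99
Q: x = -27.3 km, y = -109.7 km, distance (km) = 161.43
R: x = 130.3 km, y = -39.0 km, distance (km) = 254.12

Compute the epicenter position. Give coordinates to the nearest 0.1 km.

Circle about each station: (x + 10.3)² + (y + 148.1)² = 202.99²; (x + 27.3)² + (y + 109.7)² = 161.43²; (x − 130.3)² + (y + 39.0)² = 254.12².
Subtracting the P equation from the Q and R equations removes the quadratic terms:
-34.0 x + 76.8 y = 5884.98
281.2 x + 218.2 y = -26912.64
Solving the 2×2 system: x ≈ -115.5, y ≈ 25.5 km.

-115.5 km east, 25.5 km north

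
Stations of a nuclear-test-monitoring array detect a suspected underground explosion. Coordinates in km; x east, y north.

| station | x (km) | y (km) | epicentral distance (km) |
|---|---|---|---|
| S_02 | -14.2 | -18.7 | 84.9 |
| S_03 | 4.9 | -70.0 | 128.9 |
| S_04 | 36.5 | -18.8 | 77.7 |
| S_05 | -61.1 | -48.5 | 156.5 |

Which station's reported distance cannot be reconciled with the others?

S_05

Solve using three stations at a time. Using S_02, S_03, S_04 (subtract circle equations pairwise → linear system) gives (x, y) ≈ (22.8, 57.6).
Distances from that point to each station vs reported:
  S_02: calculated 84.8 vs reported 84.9 → residual 0.1 km
  S_03: calculated 128.8 vs reported 128.9 → residual 0.1 km
  S_04: calculated 77.6 vs reported 77.7 → residual 0.1 km
  S_05: calculated 135.3 vs reported 156.5 → residual 21.2 km
S_02, S_03, S_04 are mutually consistent (residuals ≈ 0); S_05 is off by 21.2 km.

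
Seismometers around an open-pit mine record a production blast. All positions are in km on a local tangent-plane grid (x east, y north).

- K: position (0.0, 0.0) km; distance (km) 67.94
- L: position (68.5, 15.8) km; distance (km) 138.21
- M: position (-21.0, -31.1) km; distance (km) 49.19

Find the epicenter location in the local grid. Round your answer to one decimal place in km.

Circle about each station: x² + y² = 67.94²; (x − 68.5)² + (y − 15.8)² = 138.21²; (x + 21.0)² + (y + 31.1)² = 49.19².
Subtracting pairs of circle equations eliminates x²+y² and gives linear equations (the radical axes):
137.0 x + 31.6 y = -9544.27
-42.0 x − 62.2 y = 3604.40
Solving the 2×2 system: x ≈ -66.7, y ≈ -12.9 km.
Check against K (with the unrounded x, y): √(x²+y²) = 67.93 ≈ 67.94 km. ✓

(-66.7, -12.9)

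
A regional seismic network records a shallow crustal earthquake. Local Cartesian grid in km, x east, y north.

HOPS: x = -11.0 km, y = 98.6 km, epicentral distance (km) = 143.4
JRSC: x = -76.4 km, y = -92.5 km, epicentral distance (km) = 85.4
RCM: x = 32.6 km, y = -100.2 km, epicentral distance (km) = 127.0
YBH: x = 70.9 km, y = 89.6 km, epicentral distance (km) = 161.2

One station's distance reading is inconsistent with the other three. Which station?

HOPS

Solve using three stations at a time. Using JRSC, RCM, YBH (subtract circle equations pairwise → linear system) gives (x, y) ≈ (-56.3, -9.5).
Distances from that point to each station vs reported:
  HOPS: calculated 117.2 vs reported 143.4 → residual 26.2 km
  JRSC: calculated 85.4 vs reported 85.4 → residual 0.0 km
  RCM: calculated 127.0 vs reported 127.0 → residual 0.0 km
  YBH: calculated 161.2 vs reported 161.2 → residual 0.0 km
JRSC, RCM, YBH are mutually consistent (residuals ≈ 0); HOPS is off by 26.2 km.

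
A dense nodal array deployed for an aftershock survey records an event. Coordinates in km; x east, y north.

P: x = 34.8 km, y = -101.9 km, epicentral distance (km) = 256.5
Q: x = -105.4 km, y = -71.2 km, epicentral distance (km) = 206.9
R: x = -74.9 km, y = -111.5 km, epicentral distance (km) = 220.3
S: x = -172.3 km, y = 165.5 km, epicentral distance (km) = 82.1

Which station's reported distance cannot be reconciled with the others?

Solve using three stations at a time. Using P, R, S (subtract circle equations pairwise → linear system) gives (x, y) ≈ (-117.2, 104.7).
Distances from that point to each station vs reported:
  P: calculated 256.5 vs reported 256.5 → residual 0.0 km
  Q: calculated 176.3 vs reported 206.9 → residual 30.6 km
  R: calculated 220.3 vs reported 220.3 → residual 0.0 km
  S: calculated 82.1 vs reported 82.1 → residual 0.0 km
P, R, S are mutually consistent (residuals ≈ 0); Q is off by 30.6 km.

Q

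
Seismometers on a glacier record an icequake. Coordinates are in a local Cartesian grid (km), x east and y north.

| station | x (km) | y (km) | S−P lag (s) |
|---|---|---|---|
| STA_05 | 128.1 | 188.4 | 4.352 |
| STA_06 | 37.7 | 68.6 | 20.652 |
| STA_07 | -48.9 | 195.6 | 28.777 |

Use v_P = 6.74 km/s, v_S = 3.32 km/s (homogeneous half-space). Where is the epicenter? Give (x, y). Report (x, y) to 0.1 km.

(136.2, 161.1)

Distance from S−P lag: d = Δt · v_P v_S / (v_P − v_S) = Δt · (6.74·3.32)/(6.74−3.32) ≈ 6.5429·Δt.
So d_STA_05 = 28.47, d_STA_06 = 135.12, d_STA_07 = 188.29 km.
Circle about each station: (x − 128.1)² + (y − 188.4)² = 28.47²; (x − 37.7)² + (y − 68.6)² = 135.12²; (x + 48.9)² + (y − 195.6)² = 188.29².
Subtracting the STA_05 equation from the STA_06 and STA_07 equations removes the quadratic terms:
-180.8 x − 239.6 y = -63223.79
-354.0 x + 14.4 y = -45896.18
Solving the 2×2 system: x ≈ 136.2, y ≈ 161.1 km.
Check against STA_05 (with the unrounded x, y): √((x − 128.1)²+(y − 188.4)²) = 28.48 ≈ 28.47 km. ✓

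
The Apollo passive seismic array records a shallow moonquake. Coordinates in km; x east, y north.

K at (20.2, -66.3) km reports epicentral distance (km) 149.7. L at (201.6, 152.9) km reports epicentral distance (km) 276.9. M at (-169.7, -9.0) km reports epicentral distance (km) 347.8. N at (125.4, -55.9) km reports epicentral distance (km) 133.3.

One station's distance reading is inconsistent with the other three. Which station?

Solve using three stations at a time. Using K, L, M (subtract circle equations pairwise → linear system) gives (x, y) ≈ (159.6, -120.8).
Distances from that point to each station vs reported:
  K: calculated 149.7 vs reported 149.7 → residual 0.0 km
  L: calculated 276.9 vs reported 276.9 → residual 0.0 km
  M: calculated 347.8 vs reported 347.8 → residual 0.0 km
  N: calculated 73.4 vs reported 133.3 → residual 59.9 km
K, L, M are mutually consistent (residuals ≈ 0); N is off by 59.9 km.

N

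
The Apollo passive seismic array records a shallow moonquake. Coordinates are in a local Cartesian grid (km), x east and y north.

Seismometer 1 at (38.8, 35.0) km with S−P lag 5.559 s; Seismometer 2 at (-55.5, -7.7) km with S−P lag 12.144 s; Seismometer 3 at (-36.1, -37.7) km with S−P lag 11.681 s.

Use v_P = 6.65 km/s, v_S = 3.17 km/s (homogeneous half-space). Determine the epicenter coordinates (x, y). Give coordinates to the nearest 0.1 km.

Distance from S−P lag: d = Δt · v_P v_S / (v_P − v_S) = Δt · (6.65·3.17)/(6.65−3.17) ≈ 6.0576·Δt.
So d_Seismometer 1 = 33.67, d_Seismometer 2 = 73.56, d_Seismometer 3 = 70.76 km.
Circle about each station: (x − 38.8)² + (y − 35.0)² = 33.67²; (x + 55.5)² + (y + 7.7)² = 73.56²; (x + 36.1)² + (y + 37.7)² = 70.76².
Subtracting pairs of circle equations eliminates x²+y² and gives linear equations (the radical axes):
-188.6 x − 85.4 y = -3868.30
-149.8 x − 145.4 y = -3879.25
Solving the 2×2 system: x ≈ 15.8, y ≈ 10.4 km.
Check against Seismometer 1 (with the unrounded x, y): √((x − 38.8)²+(y − 35.0)²) = 33.68 ≈ 33.67 km. ✓

(15.8, 10.4)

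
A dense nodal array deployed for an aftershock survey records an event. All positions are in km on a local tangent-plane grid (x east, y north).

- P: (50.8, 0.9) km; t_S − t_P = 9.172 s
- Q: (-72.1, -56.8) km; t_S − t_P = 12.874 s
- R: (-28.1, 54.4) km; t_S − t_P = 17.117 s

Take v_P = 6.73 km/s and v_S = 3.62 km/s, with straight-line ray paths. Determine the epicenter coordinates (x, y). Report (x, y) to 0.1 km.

Distance from S−P lag: d = Δt · v_P v_S / (v_P − v_S) = Δt · (6.73·3.62)/(6.73−3.62) ≈ 7.8336·Δt.
So d_P = 71.85, d_Q = 100.85, d_R = 134.09 km.
Circle about each station: (x − 50.8)² + (y − 0.9)² = 71.85²; (x + 72.1)² + (y + 56.8)² = 100.85²; (x + 28.1)² + (y − 54.4)² = 134.09².
Subtracting pairs of circle equations eliminates x²+y² and gives linear equations (the radical axes):
-245.8 x − 115.4 y = 834.90
-157.8 x + 107.0 y = -11650.19
Solving the 2×2 system: x ≈ 28.2, y ≈ -67.3 km.
Check against P (with the unrounded x, y): √((x − 50.8)²+(y − 0.9)²) = 71.84 ≈ 71.85 km. ✓

(28.2, -67.3)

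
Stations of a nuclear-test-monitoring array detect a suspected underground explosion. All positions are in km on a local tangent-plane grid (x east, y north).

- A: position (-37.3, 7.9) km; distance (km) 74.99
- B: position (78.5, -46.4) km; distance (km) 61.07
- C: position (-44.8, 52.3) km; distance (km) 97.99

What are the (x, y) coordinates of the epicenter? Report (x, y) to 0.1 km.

Circle about each station: (x + 37.3)² + (y − 7.9)² = 74.99²; (x − 78.5)² + (y + 46.4)² = 61.07²; (x + 44.8)² + (y − 52.3)² = 97.99².
Subtracting the A equation from the B and C equations removes the quadratic terms:
231.6 x − 108.6 y = 8755.47
-15.0 x + 88.8 y = -689.91
Solving the 2×2 system: x ≈ 37.1, y ≈ -1.5 km.
Check against A (with the unrounded x, y): √((x + 37.3)²+(y − 7.9)²) = 74.99 ≈ 74.99 km. ✓

(37.1, -1.5)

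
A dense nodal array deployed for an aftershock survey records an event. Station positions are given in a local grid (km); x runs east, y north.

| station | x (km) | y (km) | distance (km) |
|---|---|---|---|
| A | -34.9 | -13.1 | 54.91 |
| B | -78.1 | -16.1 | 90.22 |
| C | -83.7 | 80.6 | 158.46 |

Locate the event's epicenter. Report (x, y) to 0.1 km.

Circle about each station: (x + 34.9)² + (y + 13.1)² = 54.91²; (x + 78.1)² + (y + 16.1)² = 90.22²; (x + 83.7)² + (y − 80.6)² = 158.46².
Subtracting pairs of circle equations eliminates x²+y² and gives linear equations (the radical axes):
-86.4 x − 6.0 y = -155.34
-97.6 x + 187.4 y = -9982.03
Solving the 2×2 system: x ≈ 5.3, y ≈ -50.5 km.

x ≈ 5.3 km, y ≈ -50.5 km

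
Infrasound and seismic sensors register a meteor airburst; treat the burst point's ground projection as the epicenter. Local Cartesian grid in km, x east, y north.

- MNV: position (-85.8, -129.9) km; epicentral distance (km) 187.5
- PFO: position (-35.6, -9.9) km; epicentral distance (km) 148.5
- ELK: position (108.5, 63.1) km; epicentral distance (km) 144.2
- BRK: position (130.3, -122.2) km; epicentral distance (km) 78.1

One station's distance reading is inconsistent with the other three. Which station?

Solve using three stations at a time. Using MNV, PFO, ELK (subtract circle equations pairwise → linear system) gives (x, y) ≈ (95.1, -80.5).
Distances from that point to each station vs reported:
  MNV: calculated 187.5 vs reported 187.5 → residual 0.0 km
  PFO: calculated 148.5 vs reported 148.5 → residual 0.0 km
  ELK: calculated 144.2 vs reported 144.2 → residual 0.0 km
  BRK: calculated 54.6 vs reported 78.1 → residual 23.5 km
MNV, PFO, ELK are mutually consistent (residuals ≈ 0); BRK is off by 23.5 km.

BRK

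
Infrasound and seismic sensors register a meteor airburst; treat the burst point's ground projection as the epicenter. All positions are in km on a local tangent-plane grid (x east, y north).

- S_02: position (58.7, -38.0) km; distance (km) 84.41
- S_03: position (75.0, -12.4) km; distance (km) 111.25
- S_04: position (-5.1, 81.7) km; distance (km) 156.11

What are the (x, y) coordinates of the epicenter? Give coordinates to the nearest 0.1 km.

Circle about each station: (x − 58.7)² + (y + 38.0)² = 84.41²; (x − 75.0)² + (y + 12.4)² = 111.25²; (x + 5.1)² + (y − 81.7)² = 156.11².
Subtracting the S_02 equation from the S_03 and S_04 equations removes the quadratic terms:
32.6 x + 51.2 y = -4362.44
-127.6 x + 239.4 y = -15434.07
Solving the 2×2 system: x ≈ -17.7, y ≈ -73.9 km.

-17.7 km east, -73.9 km north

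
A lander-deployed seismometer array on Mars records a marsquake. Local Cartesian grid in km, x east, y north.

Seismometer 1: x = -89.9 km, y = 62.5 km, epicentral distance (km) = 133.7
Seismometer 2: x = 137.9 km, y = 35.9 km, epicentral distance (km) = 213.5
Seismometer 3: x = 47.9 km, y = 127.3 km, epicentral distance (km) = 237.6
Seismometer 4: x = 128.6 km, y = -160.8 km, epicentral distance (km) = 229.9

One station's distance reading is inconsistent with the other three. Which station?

Solve using three stations at a time. Using Seismometer 1, Seismometer 3, Seismometer 4 (subtract circle equations pairwise → linear system) gives (x, y) ≈ (-83.0, -71.0).
Distances from that point to each station vs reported:
  Seismometer 1: calculated 133.6 vs reported 133.7 → residual 0.1 km
  Seismometer 2: calculated 245.4 vs reported 213.5 → residual 31.9 km
  Seismometer 3: calculated 237.6 vs reported 237.6 → residual 0.0 km
  Seismometer 4: calculated 229.9 vs reported 229.9 → residual 0.0 km
Seismometer 1, Seismometer 3, Seismometer 4 are mutually consistent (residuals ≈ 0); Seismometer 2 is off by 31.9 km.

Seismometer 2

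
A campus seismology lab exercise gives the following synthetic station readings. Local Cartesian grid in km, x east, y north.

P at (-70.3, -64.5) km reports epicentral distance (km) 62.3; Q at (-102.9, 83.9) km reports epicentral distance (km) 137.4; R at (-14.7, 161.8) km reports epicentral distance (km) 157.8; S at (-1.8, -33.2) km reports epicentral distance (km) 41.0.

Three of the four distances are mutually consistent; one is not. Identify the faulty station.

Solve using three stations at a time. Using Q, R, S (subtract circle equations pairwise → linear system) gives (x, y) ≈ (10.3, 6.0).
Distances from that point to each station vs reported:
  P: calculated 107.1 vs reported 62.3 → residual 44.8 km
  Q: calculated 137.4 vs reported 137.4 → residual 0.0 km
  R: calculated 157.8 vs reported 157.8 → residual 0.0 km
  S: calculated 41.0 vs reported 41.0 → residual 0.0 km
Q, R, S are mutually consistent (residuals ≈ 0); P is off by 44.8 km.

P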